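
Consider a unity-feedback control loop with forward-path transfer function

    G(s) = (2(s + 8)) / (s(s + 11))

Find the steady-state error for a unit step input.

G(s) has one pole at the origin.
This is a Type 1 system; for a step input the steady-state error is zero.

e_ss = 0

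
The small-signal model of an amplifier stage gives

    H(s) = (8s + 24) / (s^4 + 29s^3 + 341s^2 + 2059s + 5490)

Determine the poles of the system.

s = -5 + 6j, -5 - 6j, -9, -10

The poles are the roots of the denominator s^4 + 29s^3 + 341s^2 + 2059s + 5490 = 0.
Trying s = -9: the polynomial evaluates to 0, so (s + 9) is a factor.
Dividing out leaves s^3 + 20s^2 + 161s + 610 = 0.
This factors further as (s^2 + 10s + 61)(s + 10) = 0.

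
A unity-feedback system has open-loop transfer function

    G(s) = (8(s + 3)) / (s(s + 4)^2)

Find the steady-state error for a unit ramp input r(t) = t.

e_ss = 0.6667

G(s) has one pole at the origin.
This is a Type 1 system. Kv = lim_{s→0} s·G(s) = 24/16 = 3/2.
e_ss = 1/Kv = 1/(3/2) = 2/3 ≈ 0.6667.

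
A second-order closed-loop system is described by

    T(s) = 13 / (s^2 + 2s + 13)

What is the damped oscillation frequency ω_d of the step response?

ω_d ≈ 3.464 rad/s

Comparing s^2 + 2s + 13 to s^2 + 2ζωₙs + ωₙ²: ωₙ = √13 ≈ 3.606 rad/s and ζ = 2/(2·√13) ≈ 0.2774.
ζωₙ = 2/2 = 1, so ω_d = ωₙ√(1−ζ²) = √(ωₙ² − (ζωₙ)²) = √(13 − 1²) = √12 ≈ 3.464 rad/s.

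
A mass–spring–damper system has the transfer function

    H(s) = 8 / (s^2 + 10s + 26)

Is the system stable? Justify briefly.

The poles can be read from the denominator factors: s = -5 + j, -5 - j.
Since all poles lie strictly in the left half-plane, the system is stable.

stable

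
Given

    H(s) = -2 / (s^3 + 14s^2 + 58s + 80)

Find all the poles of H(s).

s = -3 ± j, -8

The poles are the roots of the denominator s^3 + 14s^2 + 58s + 80 = 0.
Trying s = -8: the polynomial evaluates to 0, so (s + 8) is a factor.
Dividing out leaves s^2 + 6s + 10 = 0.
The quadratic formula then gives s = -3 ± 1j.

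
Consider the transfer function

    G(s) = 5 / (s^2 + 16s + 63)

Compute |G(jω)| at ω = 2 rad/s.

Substitute s = j2: numerator = 5, denominator = 59 + j32.
|G(j2)| = |5| / |59 + j32| = 5 / 67.119 ≈ 0.07449.

|G(j2)| ≈ 0.07449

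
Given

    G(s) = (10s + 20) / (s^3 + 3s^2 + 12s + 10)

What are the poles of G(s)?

The poles are the roots of the denominator s^3 + 3s^2 + 12s + 10 = 0.
Trying s = -1: the polynomial evaluates to 0, so (s + 1) is a factor.
Dividing out leaves s^2 + 2s + 10 = 0.
The quadratic formula then gives s = -1 ± 3j.

s = -1 + 3j, -1 - 3j, -1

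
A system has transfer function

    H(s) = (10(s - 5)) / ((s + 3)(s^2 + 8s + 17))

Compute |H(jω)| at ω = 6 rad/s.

|H(j6)| ≈ 0.2255

Substitute s = j6: numerator = -50 + j60, denominator = -345 + j30.
|H(j6)| = |-50 + j60| / |-345 + j30| = 78.102 / 346.30 ≈ 0.2255.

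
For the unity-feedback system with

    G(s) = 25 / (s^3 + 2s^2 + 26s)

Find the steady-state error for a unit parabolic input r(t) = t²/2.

e_ss = ∞

G(s) has one pole at the origin.
This is a Type 1 system; Ka = lim_{s→0} s^2·G(s) = 0, so the steady-state error for a parabola input is infinite.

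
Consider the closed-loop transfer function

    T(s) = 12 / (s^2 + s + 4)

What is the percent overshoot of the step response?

Comparing s^2 + s + 4 to s^2 + 2ζωₙs + ωₙ²: ωₙ = 2 rad/s and ζ = 1/(2·2) = 0.25.
%OS = 100·exp(−πζ/√(1−ζ²)) = 100·exp(−π·0.25/√(1−0.25²)) ≈ 44.4%.

%OS ≈ 44.4%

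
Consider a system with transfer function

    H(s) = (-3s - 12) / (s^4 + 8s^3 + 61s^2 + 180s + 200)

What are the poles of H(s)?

s = -2 + j, -2 - j, -2 + 6j, -2 - 6j

The poles are the roots of the denominator s^4 + 8s^3 + 61s^2 + 180s + 200 = 0.
No real roots exist; factor into two real quadratics: (s^2 + 4s + 5)(s^2 + 4s + 40) = 0.
Each quadratic gives a conjugate pair via the quadratic formula.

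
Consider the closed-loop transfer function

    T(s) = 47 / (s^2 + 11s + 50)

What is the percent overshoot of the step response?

%OS ≈ 2.05%

Comparing s^2 + 11s + 50 to s^2 + 2ζωₙs + ωₙ²: ωₙ = √50 ≈ 7.071 rad/s and ζ = 11/(2·√50) ≈ 0.7778.
%OS = 100·exp(−πζ/√(1−ζ²)) = 100·exp(−π·0.7778/√(1−0.7778²)) ≈ 2.05%.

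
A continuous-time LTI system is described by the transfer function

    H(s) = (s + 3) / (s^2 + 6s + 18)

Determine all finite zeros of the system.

Set the numerator to zero: s + 3 = 0.
So s = -3.

s = -3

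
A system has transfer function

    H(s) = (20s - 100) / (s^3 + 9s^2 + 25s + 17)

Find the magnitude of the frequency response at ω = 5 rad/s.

|H(j5)| ≈ 0.6799

Substitute s = j5: numerator = -100 + j100, denominator = -208.
|H(j5)| = |-100 + j100| / |-208| = 141.42 / 208 ≈ 0.6799.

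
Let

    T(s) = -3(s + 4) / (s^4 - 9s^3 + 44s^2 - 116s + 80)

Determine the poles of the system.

s = 2 + 4j, 2 - 4j, 4, 1

The poles are the roots of the denominator s^4 - 9s^3 + 44s^2 - 116s + 80 = 0.
Trying s = 4: the polynomial evaluates to 0, so (s - 4) is a factor.
Dividing out leaves s^3 - 5s^2 + 24s - 20 = 0.
This factors further as (s^2 - 4s + 20)(s - 1) = 0.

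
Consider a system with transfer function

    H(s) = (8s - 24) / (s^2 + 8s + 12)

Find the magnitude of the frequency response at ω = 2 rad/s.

|H(j2)| ≈ 1.612

Substitute s = j2: numerator = -24 + j16, denominator = 8 + j16.
|H(j2)| = |-24 + j16| / |8 + j16| = 28.844 / 17.889 ≈ 1.612.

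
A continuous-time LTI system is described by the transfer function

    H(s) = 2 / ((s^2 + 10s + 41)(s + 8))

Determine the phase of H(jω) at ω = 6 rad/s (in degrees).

∠H(j6) ≈ -122.1°

At s = j6: numerator = 2, denominator = -320 + j510.
∠H = ∠num − ∠den = 0° − (122.11°) = -122.1°.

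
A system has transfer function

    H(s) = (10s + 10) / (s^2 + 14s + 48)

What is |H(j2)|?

Substitute s = j2: numerator = 10 + j20, denominator = 44 + j28.
|H(j2)| = |10 + j20| / |44 + j28| = 22.361 / 52.154 ≈ 0.4287.

|H(j2)| ≈ 0.4287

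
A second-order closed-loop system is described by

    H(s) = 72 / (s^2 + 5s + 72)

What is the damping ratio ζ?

ζ ≈ 0.2946

Compare the denominator to the standard form s^2 + 2ζωₙs + ωₙ².
ωₙ² = 72, so ωₙ = √72 ≈ 8.485 rad/s.
2ζωₙ = 5, so ζ = 5/(2·√72) ≈ 0.2946.
With ζ = 0.2946 the response is underdamped.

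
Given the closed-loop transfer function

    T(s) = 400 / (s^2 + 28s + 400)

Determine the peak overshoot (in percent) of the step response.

Comparing s^2 + 28s + 400 to s^2 + 2ζωₙs + ωₙ²: ωₙ = 20 rad/s and ζ = 28/(2·20) = 0.7.
%OS = 100·exp(−πζ/√(1−ζ²)) = 100·exp(−π·0.7/√(1−0.7²)) ≈ 4.60%.

%OS ≈ 4.60%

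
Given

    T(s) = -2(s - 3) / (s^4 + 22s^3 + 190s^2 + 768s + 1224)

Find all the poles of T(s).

s = -5 ± 3j, -6, -6

The poles are the roots of the denominator s^4 + 22s^3 + 190s^2 + 768s + 1224 = 0.
Trying s = -6: the polynomial evaluates to 0, so (s + 6) is a factor.
Dividing out leaves s^3 + 16s^2 + 94s + 204 = 0.
This factors further as (s^2 + 10s + 34)(s + 6) = 0.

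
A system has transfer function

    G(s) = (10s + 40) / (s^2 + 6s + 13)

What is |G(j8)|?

|G(j8)| ≈ 1.277

Substitute s = j8: numerator = 40 + j80, denominator = -51 + j48.
|G(j8)| = |40 + j80| / |-51 + j48| = 89.443 / 70.036 ≈ 1.277.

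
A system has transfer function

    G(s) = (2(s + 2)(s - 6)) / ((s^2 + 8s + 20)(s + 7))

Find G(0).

At s = 0 each factor (s + a) contributes a and each (s^2 + bs + c) contributes c.
G(0) = 2·(2) · (-6) / ((20) · (7)) = -24/140 = -6/35.

G(0) = -6/35 ≈ -0.1714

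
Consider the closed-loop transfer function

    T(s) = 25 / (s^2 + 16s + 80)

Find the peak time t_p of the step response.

t_p ≈ 0.7854 s

Comparing s^2 + 16s + 80 to s^2 + 2ζωₙs + ωₙ²: ωₙ = √80 ≈ 8.944 rad/s and ζ = 16/(2·√80) ≈ 0.8944.
ζωₙ = 16/2 = 8, so ω_d = ωₙ√(1−ζ²) = √(ωₙ² − (ζωₙ)²) = √(80 − 8²) = √16 = 4 rad/s.
t_p = π/ω_d = π/4 ≈ 0.7854 s.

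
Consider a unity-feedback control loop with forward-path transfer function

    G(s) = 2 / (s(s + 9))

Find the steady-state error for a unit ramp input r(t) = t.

e_ss = 4.500

G(s) has one pole at the origin.
This is a Type 1 system. Kv = lim_{s→0} s·G(s) = 2/9.
e_ss = 1/Kv = 1/(2/9) = 9/2 ≈ 4.500.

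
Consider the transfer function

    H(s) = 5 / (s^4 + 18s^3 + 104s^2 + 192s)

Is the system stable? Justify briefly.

marginally stable

The denominator s^4 + 18s^3 + 104s^2 + 192s factors as s(s + 6)(s + 4)(s + 8), giving poles at s = 0, -6, -4, -8.
Since the simple pole(s) at s = 0 lie on the jω-axis with none in the right half-plane, the system is marginally stable.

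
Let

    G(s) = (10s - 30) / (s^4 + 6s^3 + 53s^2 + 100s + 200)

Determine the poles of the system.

The poles are the roots of the denominator s^4 + 6s^3 + 53s^2 + 100s + 200 = 0.
No real roots exist; factor into two real quadratics: (s^2 + 4s + 40)(s^2 + 2s + 5) = 0.
Each quadratic gives a conjugate pair via the quadratic formula.

s = -2 + 6j, -2 - 6j, -1 + 2j, -1 - 2j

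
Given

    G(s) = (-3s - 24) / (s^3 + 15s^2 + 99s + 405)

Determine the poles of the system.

s = -3 + 6j, -3 - 6j, -9

The poles are the roots of the denominator s^3 + 15s^2 + 99s + 405 = 0.
Trying s = -9: the polynomial evaluates to 0, so (s + 9) is a factor.
Dividing out leaves s^2 + 6s + 45 = 0.
The quadratic formula then gives s = -3 ± 6j.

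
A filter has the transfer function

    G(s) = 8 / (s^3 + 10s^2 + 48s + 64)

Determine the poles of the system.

s = -4 + 4j, -4 - 4j, -2

The poles are the roots of the denominator s^3 + 10s^2 + 48s + 64 = 0.
Trying s = -2: the polynomial evaluates to 0, so (s + 2) is a factor.
Dividing out leaves s^2 + 8s + 32 = 0.
The quadratic formula then gives s = -4 ± 4j.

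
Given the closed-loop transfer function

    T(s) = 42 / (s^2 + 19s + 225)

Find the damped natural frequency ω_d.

Comparing s^2 + 19s + 225 to s^2 + 2ζωₙs + ωₙ²: ωₙ = 15 rad/s and ζ = 19/(2·15) ≈ 0.6333.
ζωₙ = 19/2 = 9.5, so ω_d = ωₙ√(1−ζ²) = √(ωₙ² − (ζωₙ)²) = √(225 − 9.5²) = √134.75 ≈ 11.61 rad/s.

ω_d ≈ 11.61 rad/s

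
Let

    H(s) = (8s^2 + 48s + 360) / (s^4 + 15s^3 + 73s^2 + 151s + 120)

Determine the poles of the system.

The poles are the roots of the denominator s^4 + 15s^3 + 73s^2 + 151s + 120 = 0.
Trying s = -8: the polynomial evaluates to 0, so (s + 8) is a factor.
Dividing out leaves s^3 + 7s^2 + 17s + 15 = 0.
This factors further as (s + 3)(s^2 + 4s + 5) = 0.

s = -8, -3, -2 ± j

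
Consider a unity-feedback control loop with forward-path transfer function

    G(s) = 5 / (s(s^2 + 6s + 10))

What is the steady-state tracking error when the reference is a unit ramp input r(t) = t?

G(s) has one pole at the origin.
This is a Type 1 system. Kv = lim_{s→0} s·G(s) = 5/10 = 1/2.
e_ss = 1/Kv = 1/(1/2) = 2.

e_ss = 2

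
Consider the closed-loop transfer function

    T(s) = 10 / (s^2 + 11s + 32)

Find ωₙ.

ωₙ ≈ 5.657 rad/s

Compare the denominator to the standard form s^2 + 2ζωₙs + ωₙ².
ωₙ² = 32, so ωₙ = √32 ≈ 5.657 rad/s.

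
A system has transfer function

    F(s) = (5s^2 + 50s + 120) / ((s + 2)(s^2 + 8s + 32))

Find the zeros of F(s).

Set the numerator to zero: 5s^2 + 50s + 120 = 0, i.e. 5·(s^2 + 10s + 24) = 0.
Factoring: (s + 4)(s + 6) = 0.

s = -4, -6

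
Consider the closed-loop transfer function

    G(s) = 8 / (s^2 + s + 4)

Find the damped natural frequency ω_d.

Comparing s^2 + s + 4 to s^2 + 2ζωₙs + ωₙ²: ωₙ = 2 rad/s and ζ = 1/(2·2) = 0.25.
ζωₙ = 1/2 = 0.5, so ω_d = ωₙ√(1−ζ²) = √(ωₙ² − (ζωₙ)²) = √(4 − 0.5²) = √3.75 ≈ 1.936 rad/s.

ω_d ≈ 1.936 rad/s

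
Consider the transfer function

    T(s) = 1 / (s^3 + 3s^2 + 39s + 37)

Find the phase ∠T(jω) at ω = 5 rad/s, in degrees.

∠T(j5) ≈ -118.5°

At s = j5: numerator = 1, denominator = -38 + j70.
∠T = ∠num − ∠den = 0° − (118.50°) = -118.5°.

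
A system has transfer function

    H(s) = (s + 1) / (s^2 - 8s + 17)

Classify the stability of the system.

unstable

The denominator s^2 - 8s + 17 factors as (s^2 - 8s + 17), giving poles at s = 4 ± j.
Since the pole(s) at s = 4 + j, 4 - j lie in the right half-plane, the system is unstable.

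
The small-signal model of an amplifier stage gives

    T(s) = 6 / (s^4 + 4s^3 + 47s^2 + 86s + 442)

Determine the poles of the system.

s = -1 ± 4j, -1 ± 5j

The poles are the roots of the denominator s^4 + 4s^3 + 47s^2 + 86s + 442 = 0.
No real roots exist; factor into two real quadratics: (s^2 + 2s + 17)(s^2 + 2s + 26) = 0.
Each quadratic gives a conjugate pair via the quadratic formula.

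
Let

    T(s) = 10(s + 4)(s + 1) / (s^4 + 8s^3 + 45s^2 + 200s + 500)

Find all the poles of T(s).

s = 5j, -5j, -4 + 2j, -4 - 2j

The poles are the roots of the denominator s^4 + 8s^3 + 45s^2 + 200s + 500 = 0.
No real roots exist; factor into two real quadratics: (s^2 + 25)(s^2 + 8s + 20) = 0.
Each quadratic gives a conjugate pair via the quadratic formula.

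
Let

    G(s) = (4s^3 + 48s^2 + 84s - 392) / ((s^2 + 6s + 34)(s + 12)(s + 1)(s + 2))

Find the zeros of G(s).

s = -7, 2, -7

Set the numerator to zero: 4s^3 + 48s^2 + 84s - 392 = 0, i.e. 4·(s^3 + 12s^2 + 21s - 98) = 0.
Factoring: (s + 7)^2(s - 2) = 0.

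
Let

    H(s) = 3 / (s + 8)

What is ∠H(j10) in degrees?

At s = j10: numerator = 3, denominator = 8 + j10.
∠H = ∠num − ∠den = 0° − (51.340°) = -51.34°.

∠H(j10) ≈ -51.34°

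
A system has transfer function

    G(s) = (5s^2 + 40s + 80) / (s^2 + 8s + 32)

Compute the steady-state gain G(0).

Set s = 0: G(0) = (80) / (32) = 5/2.

G(0) = 5/2 ≈ 2.500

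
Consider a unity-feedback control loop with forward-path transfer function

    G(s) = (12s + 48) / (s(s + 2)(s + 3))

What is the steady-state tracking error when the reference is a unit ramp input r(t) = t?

e_ss = 0.1250

G(s) has one pole at the origin.
This is a Type 1 system. Kv = lim_{s→0} s·G(s) = 48/6 = 8.
e_ss = 1/Kv = 1/(8) = 1/8 ≈ 0.1250.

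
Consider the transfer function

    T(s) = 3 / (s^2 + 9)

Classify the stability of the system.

marginally stable

The denominator s^2 + 9 factors as (s^2 + 9), giving poles at s = ±3j.
Since the simple pole(s) at s = 3j, -3j lie on the jω-axis with none in the right half-plane, the system is marginally stable.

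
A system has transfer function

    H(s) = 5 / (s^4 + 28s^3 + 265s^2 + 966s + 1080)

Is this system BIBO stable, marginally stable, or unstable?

The denominator s^4 + 28s^3 + 265s^2 + 966s + 1080 factors as (s + 5)(s + 9)(s + 12)(s + 2), giving poles at s = -5, -9, -12, -2.
Since all poles lie strictly in the left half-plane, the system is stable.

stable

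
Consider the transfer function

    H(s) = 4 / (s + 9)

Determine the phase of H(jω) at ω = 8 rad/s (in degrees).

At s = j8: numerator = 4, denominator = 9 + j8.
∠H = ∠num − ∠den = 0° − (41.634°) = -41.63°.

∠H(j8) ≈ -41.63°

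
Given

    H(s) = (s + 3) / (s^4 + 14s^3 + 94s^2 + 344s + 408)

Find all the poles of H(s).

The poles are the roots of the denominator s^4 + 14s^3 + 94s^2 + 344s + 408 = 0.
Trying s = -6: the polynomial evaluates to 0, so (s + 6) is a factor.
Dividing out leaves s^3 + 8s^2 + 46s + 68 = 0.
This factors further as (s^2 + 6s + 34)(s + 2) = 0.

s = -6, -3 + 5j, -3 - 5j, -2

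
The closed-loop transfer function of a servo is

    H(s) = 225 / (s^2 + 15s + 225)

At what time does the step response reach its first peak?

Comparing s^2 + 15s + 225 to s^2 + 2ζωₙs + ωₙ²: ωₙ = 15 rad/s and ζ = 15/(2·15) = 0.5.
ζωₙ = 15/2 = 7.5, so ω_d = ωₙ√(1−ζ²) = √(ωₙ² − (ζωₙ)²) = √(225 − 7.5²) = √168.75 ≈ 12.99 rad/s.
t_p = π/ω_d = π/12.99 ≈ 0.2418 s.

t_p ≈ 0.2418 s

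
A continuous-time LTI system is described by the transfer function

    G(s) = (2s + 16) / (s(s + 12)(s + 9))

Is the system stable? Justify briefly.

marginally stable

The poles can be read from the denominator factors: s = 0, -12, -9.
Since the simple pole(s) at s = 0 lie on the jω-axis with none in the right half-plane, the system is marginally stable.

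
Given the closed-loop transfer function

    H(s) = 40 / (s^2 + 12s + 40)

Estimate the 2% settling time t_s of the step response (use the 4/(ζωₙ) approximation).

t_s ≈ 0.6667 s

Comparing s^2 + 12s + 40 to s^2 + 2ζωₙs + ωₙ²: ωₙ = √40 ≈ 6.325 rad/s and ζ = 12/(2·√40) ≈ 0.9487.
ζωₙ = 12/2 = 6, so t_s ≈ 4/(ζωₙ) = 4/6 ≈ 0.6667 s.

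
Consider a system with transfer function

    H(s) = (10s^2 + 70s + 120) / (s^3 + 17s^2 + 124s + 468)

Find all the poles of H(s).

s = -4 + 6j, -4 - 6j, -9

The poles are the roots of the denominator s^3 + 17s^2 + 124s + 468 = 0.
Trying s = -9: the polynomial evaluates to 0, so (s + 9) is a factor.
Dividing out leaves s^2 + 8s + 52 = 0.
The quadratic formula then gives s = -4 ± 6j.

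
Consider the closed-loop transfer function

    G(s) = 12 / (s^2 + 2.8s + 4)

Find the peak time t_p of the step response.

t_p ≈ 2.200 s

Comparing s^2 + 2.8s + 4 to s^2 + 2ζωₙs + ωₙ²: ωₙ = 2 rad/s and ζ = 2.8/(2·2) = 0.7.
ζωₙ = 2.8/2 = 1.4, so ω_d = ωₙ√(1−ζ²) = √(ωₙ² − (ζωₙ)²) = √(4 − 1.4²) = √2.04 ≈ 1.428 rad/s.
t_p = π/ω_d = π/1.428 ≈ 2.200 s.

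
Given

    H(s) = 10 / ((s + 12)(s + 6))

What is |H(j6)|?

|H(j6)| ≈ 0.08784

Substitute s = j6: numerator = 10, denominator = 36 + j108.
|H(j6)| = |10| / |36 + j108| = 10 / 113.84 ≈ 0.08784.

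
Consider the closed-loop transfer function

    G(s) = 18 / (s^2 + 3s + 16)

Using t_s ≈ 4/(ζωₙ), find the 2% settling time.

t_s ≈ 2.667 s

Comparing s^2 + 3s + 16 to s^2 + 2ζωₙs + ωₙ²: ωₙ = 4 rad/s and ζ = 3/(2·4) = 0.375.
ζωₙ = 3/2 = 1.5, so t_s ≈ 4/(ζωₙ) = 4/1.5 ≈ 2.667 s.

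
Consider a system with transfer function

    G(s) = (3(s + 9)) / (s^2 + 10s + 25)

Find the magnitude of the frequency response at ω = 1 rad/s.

Substitute s = j1: numerator = 27 + j3, denominator = 24 + j10.
|G(j1)| = |27 + j3| / |24 + j10| = 27.166 / 26 ≈ 1.045.

|G(j1)| ≈ 1.045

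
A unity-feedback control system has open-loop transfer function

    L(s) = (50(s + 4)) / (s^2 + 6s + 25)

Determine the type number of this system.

The denominator has no factor of s at the origin — no free integrator — so this is a Type 0 system.

Type 0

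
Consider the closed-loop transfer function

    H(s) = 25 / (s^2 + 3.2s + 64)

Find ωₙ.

ωₙ = 8 rad/s

Compare the denominator to the standard form s^2 + 2ζωₙs + ωₙ².
ωₙ² = 64, so ωₙ = 8 rad/s.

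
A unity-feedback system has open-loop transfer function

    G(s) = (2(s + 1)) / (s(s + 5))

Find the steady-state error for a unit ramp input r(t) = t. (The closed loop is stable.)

e_ss = 2.500

G(s) has one pole at the origin.
This is a Type 1 system. Kv = lim_{s→0} s·G(s) = 2/5.
e_ss = 1/Kv = 1/(2/5) = 5/2 ≈ 2.500.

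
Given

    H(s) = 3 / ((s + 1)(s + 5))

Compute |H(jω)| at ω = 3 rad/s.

|H(j3)| ≈ 0.1627

Substitute s = j3: numerator = 3, denominator = -4 + j18.
|H(j3)| = |3| / |-4 + j18| = 3 / 18.439 ≈ 0.1627.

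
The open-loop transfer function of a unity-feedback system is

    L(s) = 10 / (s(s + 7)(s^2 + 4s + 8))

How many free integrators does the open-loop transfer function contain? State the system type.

Type 1

The denominator has 1 factor of s at the origin (free integrator), so this is a Type 1 system.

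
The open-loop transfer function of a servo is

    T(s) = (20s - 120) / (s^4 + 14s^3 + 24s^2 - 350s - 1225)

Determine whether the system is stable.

The denominator s^4 + 14s^3 + 24s^2 - 350s - 1225 factors as (s - 5)(s + 7)^2(s + 5), giving poles at s = 5, -7, -7, -5.
Since the pole(s) at s = 5 lie in the right half-plane, the system is unstable.

unstable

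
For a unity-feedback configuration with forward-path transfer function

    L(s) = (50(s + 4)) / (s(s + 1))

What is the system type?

The denominator has 1 factor of s at the origin (free integrator), so this is a Type 1 system.

Type 1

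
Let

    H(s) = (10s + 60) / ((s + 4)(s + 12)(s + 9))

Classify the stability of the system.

stable

The poles can be read from the denominator factors: s = -4, -12, -9.
Since all poles lie strictly in the left half-plane, the system is stable.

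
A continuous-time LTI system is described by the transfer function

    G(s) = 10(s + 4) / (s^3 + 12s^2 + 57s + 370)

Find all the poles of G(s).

The poles are the roots of the denominator s^3 + 12s^2 + 57s + 370 = 0.
Trying s = -10: the polynomial evaluates to 0, so (s + 10) is a factor.
Dividing out leaves s^2 + 2s + 37 = 0.
The quadratic formula then gives s = -1 ± 6j.

s = -1 ± 6j, -10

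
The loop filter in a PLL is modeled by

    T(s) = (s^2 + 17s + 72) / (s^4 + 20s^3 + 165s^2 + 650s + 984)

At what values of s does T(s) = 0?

s = -9, -8

Set the numerator to zero: s^2 + 17s + 72 = 0.
Factoring: (s + 9)(s + 8) = 0.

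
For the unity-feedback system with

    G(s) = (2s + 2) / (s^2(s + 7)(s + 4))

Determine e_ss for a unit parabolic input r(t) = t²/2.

e_ss = 14

G(s) has 2 poles at the origin.
This is a Type 2 system. Ka = lim_{s→0} s^2·G(s) = 2/28 = 1/14.
e_ss = 1/Ka = 1/(1/14) = 14.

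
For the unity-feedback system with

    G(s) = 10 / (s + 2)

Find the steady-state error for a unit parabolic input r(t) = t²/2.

e_ss = ∞

G(s) has no poles at the origin.
This is a Type 0 system; Ka = lim_{s→0} s^2·G(s) = 0, so the steady-state error for a parabola input is infinite.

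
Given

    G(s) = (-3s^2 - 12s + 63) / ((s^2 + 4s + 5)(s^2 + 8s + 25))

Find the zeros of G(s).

s = -7, 3

Set the numerator to zero: -3s^2 - 12s + 63 = 0, i.e. -3·(s^2 + 4s - 21) = 0.
Factoring: (s + 7)(s - 3) = 0.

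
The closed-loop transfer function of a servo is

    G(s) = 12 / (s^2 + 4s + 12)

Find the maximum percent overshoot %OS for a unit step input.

Comparing s^2 + 4s + 12 to s^2 + 2ζωₙs + ωₙ²: ωₙ = √12 ≈ 3.464 rad/s and ζ = 4/(2·√12) ≈ 0.5774.
%OS = 100·exp(−πζ/√(1−ζ²)) = 100·exp(−π·0.5774/√(1−0.5774²)) ≈ 10.8%.

%OS ≈ 10.8%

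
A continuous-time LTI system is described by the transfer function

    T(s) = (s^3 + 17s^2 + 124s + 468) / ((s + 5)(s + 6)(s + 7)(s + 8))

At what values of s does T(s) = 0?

s = -4 + 6j, -4 - 6j, -9

Set the numerator to zero: s^3 + 17s^2 + 124s + 468 = 0.
Factoring: (s^2 + 8s + 52)(s + 9) = 0.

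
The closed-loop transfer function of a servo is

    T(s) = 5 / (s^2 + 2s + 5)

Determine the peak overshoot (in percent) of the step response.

Comparing s^2 + 2s + 5 to s^2 + 2ζωₙs + ωₙ²: ωₙ = √5 ≈ 2.236 rad/s and ζ = 2/(2·√5) ≈ 0.4472.
%OS = 100·exp(−πζ/√(1−ζ²)) = 100·exp(−π·0.4472/√(1−0.4472²)) ≈ 20.8%.

%OS ≈ 20.8%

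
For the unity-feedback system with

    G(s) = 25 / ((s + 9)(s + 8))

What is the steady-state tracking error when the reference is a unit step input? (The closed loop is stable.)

e_ss = 0.7423

G(s) has no poles at the origin.
This is a Type 0 system. Kp = lim_{s→0} G(s) = 25/72.
e_ss = 1/(1 + Kp) = 1/(1 + 25/72) = 72/97 ≈ 0.7423.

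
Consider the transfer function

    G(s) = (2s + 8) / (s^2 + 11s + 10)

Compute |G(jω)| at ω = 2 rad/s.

|G(j2)| ≈ 0.3922

Substitute s = j2: numerator = 8 + j4, denominator = 6 + j22.
|G(j2)| = |8 + j4| / |6 + j22| = 8.9443 / 22.804 ≈ 0.3922.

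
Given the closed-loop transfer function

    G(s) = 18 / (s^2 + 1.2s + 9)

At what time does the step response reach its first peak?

t_p ≈ 1.069 s

Comparing s^2 + 1.2s + 9 to s^2 + 2ζωₙs + ωₙ²: ωₙ = 3 rad/s and ζ = 1.2/(2·3) = 0.2.
ζωₙ = 1.2/2 = 0.6, so ω_d = ωₙ√(1−ζ²) = √(ωₙ² − (ζωₙ)²) = √(9 − 0.6²) = √8.64 ≈ 2.939 rad/s.
t_p = π/ω_d = π/2.939 ≈ 1.069 s.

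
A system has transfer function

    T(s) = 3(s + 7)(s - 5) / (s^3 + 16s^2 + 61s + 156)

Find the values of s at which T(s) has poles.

The poles are the roots of the denominator s^3 + 16s^2 + 61s + 156 = 0.
Trying s = -12: the polynomial evaluates to 0, so (s + 12) is a factor.
Dividing out leaves s^2 + 4s + 13 = 0.
The quadratic formula then gives s = -2 ± 3j.

s = -2 + 3j, -2 - 3j, -12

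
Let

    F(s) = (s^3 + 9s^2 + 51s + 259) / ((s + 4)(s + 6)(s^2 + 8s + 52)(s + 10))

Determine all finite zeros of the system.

Set the numerator to zero: s^3 + 9s^2 + 51s + 259 = 0.
Factoring: (s^2 + 2s + 37)(s + 7) = 0.

s = -1 ± 6j, -7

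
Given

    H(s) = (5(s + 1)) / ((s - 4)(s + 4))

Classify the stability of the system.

unstable

The poles can be read from the denominator factors: s = 4, -4.
Since the pole(s) at s = 4 lie in the right half-plane, the system is unstable.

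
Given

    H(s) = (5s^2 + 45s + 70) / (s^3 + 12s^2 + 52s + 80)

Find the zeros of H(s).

Set the numerator to zero: 5s^2 + 45s + 70 = 0, i.e. 5·(s^2 + 9s + 14) = 0.
Factoring: (s + 7)(s + 2) = 0.

s = -7, -2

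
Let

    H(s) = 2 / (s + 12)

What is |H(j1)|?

|H(j1)| ≈ 0.1661

Substitute s = j1: numerator = 2, denominator = 12 + j1.
|H(j1)| = |2| / |12 + j1| = 2 / 12.042 ≈ 0.1661.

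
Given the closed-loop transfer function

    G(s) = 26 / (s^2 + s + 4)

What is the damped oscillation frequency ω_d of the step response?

Comparing s^2 + s + 4 to s^2 + 2ζωₙs + ωₙ²: ωₙ = 2 rad/s and ζ = 1/(2·2) = 0.25.
ζωₙ = 1/2 = 0.5, so ω_d = ωₙ√(1−ζ²) = √(ωₙ² − (ζωₙ)²) = √(4 − 0.5²) = √3.75 ≈ 1.936 rad/s.

ω_d ≈ 1.936 rad/s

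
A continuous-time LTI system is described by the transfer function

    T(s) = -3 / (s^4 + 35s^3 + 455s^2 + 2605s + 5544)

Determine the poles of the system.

The poles are the roots of the denominator s^4 + 35s^3 + 455s^2 + 2605s + 5544 = 0.
Trying s = -11: the polynomial evaluates to 0, so (s + 11) is a factor.
Dividing out leaves s^3 + 24s^2 + 191s + 504 = 0.
This factors further as (s + 7)(s + 8)(s + 9) = 0.

s = -11, -7, -8, -9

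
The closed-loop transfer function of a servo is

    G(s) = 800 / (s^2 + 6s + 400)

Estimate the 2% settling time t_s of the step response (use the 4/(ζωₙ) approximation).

Comparing s^2 + 6s + 400 to s^2 + 2ζωₙs + ωₙ²: ωₙ = 20 rad/s and ζ = 6/(2·20) = 0.15.
ζωₙ = 6/2 = 3, so t_s ≈ 4/(ζωₙ) = 4/3 ≈ 1.333 s.

t_s ≈ 1.333 s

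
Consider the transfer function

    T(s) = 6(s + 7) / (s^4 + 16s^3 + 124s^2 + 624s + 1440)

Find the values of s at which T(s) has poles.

s = -2 + 6j, -2 - 6j, -6, -6

The poles are the roots of the denominator s^4 + 16s^3 + 124s^2 + 624s + 1440 = 0.
Trying s = -6: the polynomial evaluates to 0, so (s + 6) is a factor.
Dividing out leaves s^3 + 10s^2 + 64s + 240 = 0.
This factors further as (s^2 + 4s + 40)(s + 6) = 0.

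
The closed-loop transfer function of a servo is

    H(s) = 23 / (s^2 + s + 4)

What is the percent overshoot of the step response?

%OS ≈ 44.4%

Comparing s^2 + s + 4 to s^2 + 2ζωₙs + ωₙ²: ωₙ = 2 rad/s and ζ = 1/(2·2) = 0.25.
%OS = 100·exp(−πζ/√(1−ζ²)) = 100·exp(−π·0.25/√(1−0.25²)) ≈ 44.4%.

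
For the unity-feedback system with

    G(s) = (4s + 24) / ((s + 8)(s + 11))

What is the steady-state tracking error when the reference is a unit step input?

G(s) has no poles at the origin.
This is a Type 0 system. Kp = lim_{s→0} G(s) = 24/88 = 3/11.
e_ss = 1/(1 + Kp) = 1/(1 + 3/11) = 11/14 ≈ 0.7857.

e_ss = 0.7857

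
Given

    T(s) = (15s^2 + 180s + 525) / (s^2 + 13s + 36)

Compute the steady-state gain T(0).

T(0) = 175/12 ≈ 14.58

Set s = 0: T(0) = (525) / (36) = 175/12.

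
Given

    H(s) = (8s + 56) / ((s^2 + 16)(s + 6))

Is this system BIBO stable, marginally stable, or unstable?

marginally stable

The poles can be read from the denominator factors: s = 4j, -4j, -6.
Since the simple pole(s) at s = ±4j lie on the jω-axis with none in the right half-plane, the system is marginally stable.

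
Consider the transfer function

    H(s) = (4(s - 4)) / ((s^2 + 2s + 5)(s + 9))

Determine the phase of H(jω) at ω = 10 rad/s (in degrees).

At s = j10: numerator = -16 + j40, denominator = -1055 - j770.
∠H = ∠num − ∠den = 111.80° − (-143.88°) = 255.7°, which wraps to -104.3°.

∠H(j10) ≈ -104.3°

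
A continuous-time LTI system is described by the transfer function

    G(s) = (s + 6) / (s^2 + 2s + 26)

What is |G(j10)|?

|G(j10)| ≈ 0.1521

Substitute s = j10: numerator = 6 + j10, denominator = -74 + j20.
|G(j10)| = |6 + j10| / |-74 + j20| = 11.662 / 76.655 ≈ 0.1521.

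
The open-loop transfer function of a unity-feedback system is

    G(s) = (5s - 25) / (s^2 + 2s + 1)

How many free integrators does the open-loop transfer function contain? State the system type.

Type 0

The denominator has no factor of s at the origin — no free integrator — so this is a Type 0 system.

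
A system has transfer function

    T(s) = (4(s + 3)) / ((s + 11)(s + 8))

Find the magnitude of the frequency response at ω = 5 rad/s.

Substitute s = j5: numerator = 12 + j20, denominator = 63 + j95.
|T(j5)| = |12 + j20| / |63 + j95| = 23.324 / 113.99 ≈ 0.2046.

|T(j5)| ≈ 0.2046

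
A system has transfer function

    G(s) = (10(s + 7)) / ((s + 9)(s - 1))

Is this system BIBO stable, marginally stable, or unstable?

unstable

The poles can be read from the denominator factors: s = -9, 1.
Since the pole(s) at s = 1 lie in the right half-plane, the system is unstable.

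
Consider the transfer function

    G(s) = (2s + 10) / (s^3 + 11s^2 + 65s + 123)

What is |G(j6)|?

Substitute s = j6: numerator = 10 + j12, denominator = -273 + j174.
|G(j6)| = |10 + j12| / |-273 + j174| = 15.620 / 323.74 ≈ 0.04825.

|G(j6)| ≈ 0.04825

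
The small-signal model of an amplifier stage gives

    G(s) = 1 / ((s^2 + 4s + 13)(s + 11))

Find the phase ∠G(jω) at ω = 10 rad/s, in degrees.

At s = j10: numerator = 1, denominator = -1357 - j430.
∠G = ∠num − ∠den = 0° − (-162.42°) = 162.4°.

∠G(j10) ≈ 162.4°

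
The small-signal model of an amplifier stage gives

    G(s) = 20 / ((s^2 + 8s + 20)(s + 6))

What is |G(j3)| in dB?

|G(j3)|_dB ≈ -18.9 dB

Substitute s = j3: numerator = 20, denominator = -6 + j177.
|G(j3)| = |20| / |-6 + j177| = 20 / 177.10 ≈ 0.1129.
In decibels: 20·log₁₀(0.1129) ≈ -18.9 dB.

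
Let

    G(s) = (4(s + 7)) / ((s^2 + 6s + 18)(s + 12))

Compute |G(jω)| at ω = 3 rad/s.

|G(j3)| ≈ 0.1224

Substitute s = j3: numerator = 28 + j12, denominator = 54 + j243.
|G(j3)| = |28 + j12| / |54 + j243| = 30.463 / 248.93 ≈ 0.1224.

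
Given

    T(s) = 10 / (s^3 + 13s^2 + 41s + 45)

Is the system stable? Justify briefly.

stable

The denominator s^3 + 13s^2 + 41s + 45 factors as (s^2 + 4s + 5)(s + 9), giving poles at s = -2 + j, -2 - j, -9.
Since all poles lie strictly in the left half-plane, the system is stable.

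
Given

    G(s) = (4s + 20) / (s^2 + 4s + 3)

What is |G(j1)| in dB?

Substitute s = j1: numerator = 20 + j4, denominator = 2 + j4.
|G(j1)| = |20 + j4| / |2 + j4| = 20.396 / 4.4721 ≈ 4.561.
In decibels: 20·log₁₀(4.561) ≈ 13.2 dB.

|G(j1)|_dB ≈ 13.2 dB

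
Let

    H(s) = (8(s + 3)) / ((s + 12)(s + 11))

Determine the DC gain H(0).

At s = 0 each factor (s + a) contributes a and each (s^2 + bs + c) contributes c.
H(0) = 8·(3) / ((12) · (11)) = 24/132 = 2/11.

H(0) = 2/11 ≈ 0.1818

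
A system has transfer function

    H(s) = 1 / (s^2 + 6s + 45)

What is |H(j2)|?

Substitute s = j2: numerator = 1, denominator = 41 + j12.
|H(j2)| = |1| / |41 + j12| = 1 / 42.720 ≈ 0.02341.

|H(j2)| ≈ 0.02341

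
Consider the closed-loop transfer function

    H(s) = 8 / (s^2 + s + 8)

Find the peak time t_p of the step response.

Comparing s^2 + s + 8 to s^2 + 2ζωₙs + ωₙ²: ωₙ = √8 ≈ 2.828 rad/s and ζ = 1/(2·√8) ≈ 0.1768.
ζωₙ = 1/2 = 0.5, so ω_d = ωₙ√(1−ζ²) = √(ωₙ² − (ζωₙ)²) = √(8 − 0.5²) = √7.75 ≈ 2.784 rad/s.
t_p = π/ω_d = π/2.784 ≈ 1.128 s.

t_p ≈ 1.128 s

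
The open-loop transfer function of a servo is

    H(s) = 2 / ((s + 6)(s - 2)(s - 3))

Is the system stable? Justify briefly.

unstable

The poles can be read from the denominator factors: s = -6, 2, 3.
Since the pole(s) at s = 2, 3 lie in the right half-plane, the system is unstable.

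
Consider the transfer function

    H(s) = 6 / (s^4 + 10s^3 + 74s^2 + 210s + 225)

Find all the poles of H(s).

s = -2 + j, -2 - j, -3 + 6j, -3 - 6j

The poles are the roots of the denominator s^4 + 10s^3 + 74s^2 + 210s + 225 = 0.
No real roots exist; factor into two real quadratics: (s^2 + 4s + 5)(s^2 + 6s + 45) = 0.
Each quadratic gives a conjugate pair via the quadratic formula.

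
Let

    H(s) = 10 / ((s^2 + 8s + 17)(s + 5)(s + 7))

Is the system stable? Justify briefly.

stable

The poles can be read from the denominator factors: s = -4 ± j, -5, -7.
Since all poles lie strictly in the left half-plane, the system is stable.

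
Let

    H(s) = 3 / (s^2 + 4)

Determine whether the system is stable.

marginally stable

The poles can be read from the denominator factors: s = 2j, -2j.
Since the simple pole(s) at s = 2j, -2j lie on the jω-axis with none in the right half-plane, the system is marginally stable.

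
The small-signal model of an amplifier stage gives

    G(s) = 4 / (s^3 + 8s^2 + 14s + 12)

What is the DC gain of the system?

G(0) = 1/3 ≈ 0.3333

Set s = 0: G(0) = (4) / (12) = 1/3.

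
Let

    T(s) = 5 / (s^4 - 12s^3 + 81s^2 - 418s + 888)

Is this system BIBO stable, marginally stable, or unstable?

The denominator s^4 - 12s^3 + 81s^2 - 418s + 888 factors as (s^2 - 2s + 37)(s - 6)(s - 4), giving poles at s = 1 ± 6j, 6, 4.
Since the pole(s) at s = 1 + 6j, 1 - 6j, 6, 4 lie in the right half-plane, the system is unstable.

unstable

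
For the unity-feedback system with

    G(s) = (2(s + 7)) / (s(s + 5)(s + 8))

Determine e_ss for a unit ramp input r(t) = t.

e_ss = 2.857

G(s) has one pole at the origin.
This is a Type 1 system. Kv = lim_{s→0} s·G(s) = 14/40 = 7/20.
e_ss = 1/Kv = 1/(7/20) = 20/7 ≈ 2.857.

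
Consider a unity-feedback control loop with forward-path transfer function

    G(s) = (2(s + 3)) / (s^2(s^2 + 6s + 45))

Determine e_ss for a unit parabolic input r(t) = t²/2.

G(s) has 2 poles at the origin.
This is a Type 2 system. Ka = lim_{s→0} s^2·G(s) = 6/45 = 2/15.
e_ss = 1/Ka = 1/(2/15) = 15/2 ≈ 7.500.

e_ss = 7.500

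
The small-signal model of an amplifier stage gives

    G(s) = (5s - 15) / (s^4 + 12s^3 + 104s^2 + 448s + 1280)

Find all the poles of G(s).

The poles are the roots of the denominator s^4 + 12s^3 + 104s^2 + 448s + 1280 = 0.
No real roots exist; factor into two real quadratics: (s^2 + 4s + 40)(s^2 + 8s + 32) = 0.
Each quadratic gives a conjugate pair via the quadratic formula.

s = -2 ± 6j, -4 ± 4j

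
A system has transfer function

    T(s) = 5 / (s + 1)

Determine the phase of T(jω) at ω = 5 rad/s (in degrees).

At s = j5: numerator = 5, denominator = 1 + j5.
∠T = ∠num − ∠den = 0° − (78.690°) = -78.69°.

∠T(j5) ≈ -78.69°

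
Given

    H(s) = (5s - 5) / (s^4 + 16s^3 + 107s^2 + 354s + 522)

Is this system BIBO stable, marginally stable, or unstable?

stable

The denominator s^4 + 16s^3 + 107s^2 + 354s + 522 factors as (s^2 + 6s + 18)(s^2 + 10s + 29), giving poles at s = -3 ± 3j, -5 ± 2j.
Since all poles lie strictly in the left half-plane, the system is stable.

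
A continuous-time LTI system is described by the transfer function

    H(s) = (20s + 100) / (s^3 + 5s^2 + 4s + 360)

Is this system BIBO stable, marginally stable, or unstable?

The denominator s^3 + 5s^2 + 4s + 360 factors as (s + 9)(s^2 - 4s + 40), giving poles at s = -9, 2 + 6j, 2 - 6j.
Since the pole(s) at s = 2 ± 6j lie in the right half-plane, the system is unstable.

unstable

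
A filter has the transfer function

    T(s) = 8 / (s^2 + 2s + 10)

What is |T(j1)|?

Substitute s = j1: numerator = 8, denominator = 9 + j2.
|T(j1)| = |8| / |9 + j2| = 8 / 9.2195 ≈ 0.8677.

|T(j1)| ≈ 0.8677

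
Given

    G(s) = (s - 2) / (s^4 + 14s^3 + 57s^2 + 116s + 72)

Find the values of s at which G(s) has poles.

The poles are the roots of the denominator s^4 + 14s^3 + 57s^2 + 116s + 72 = 0.
Trying s = -1: the polynomial evaluates to 0, so (s + 1) is a factor.
Dividing out leaves s^3 + 13s^2 + 44s + 72 = 0.
This factors further as (s + 9)(s^2 + 4s + 8) = 0.

s = -1, -9, -2 ± 2j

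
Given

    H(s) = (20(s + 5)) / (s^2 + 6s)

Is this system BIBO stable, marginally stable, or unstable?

The denominator s^2 + 6s factors as s(s + 6), giving poles at s = 0, -6.
Since the simple pole(s) at s = 0 lie on the jω-axis with none in the right half-plane, the system is marginally stable.

marginally stable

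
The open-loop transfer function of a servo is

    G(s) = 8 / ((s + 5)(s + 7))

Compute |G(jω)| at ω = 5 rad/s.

Substitute s = j5: numerator = 8, denominator = 10 + j60.
|G(j5)| = |8| / |10 + j60| = 8 / 60.828 ≈ 0.1315.

|G(j5)| ≈ 0.1315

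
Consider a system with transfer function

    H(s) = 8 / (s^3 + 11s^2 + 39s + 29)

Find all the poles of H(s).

s = -5 ± 2j, -1

The poles are the roots of the denominator s^3 + 11s^2 + 39s + 29 = 0.
Trying s = -1: the polynomial evaluates to 0, so (s + 1) is a factor.
Dividing out leaves s^2 + 10s + 29 = 0.
The quadratic formula then gives s = -5 ± 2j.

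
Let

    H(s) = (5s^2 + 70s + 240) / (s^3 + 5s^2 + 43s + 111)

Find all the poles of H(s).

The poles are the roots of the denominator s^3 + 5s^2 + 43s + 111 = 0.
Trying s = -3: the polynomial evaluates to 0, so (s + 3) is a factor.
Dividing out leaves s^2 + 2s + 37 = 0.
The quadratic formula then gives s = -1 ± 6j.

s = -1 + 6j, -1 - 6j, -3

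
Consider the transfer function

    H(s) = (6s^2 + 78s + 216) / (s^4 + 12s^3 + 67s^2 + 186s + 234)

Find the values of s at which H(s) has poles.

s = -3 + 3j, -3 - 3j, -3 + 2j, -3 - 2j

The poles are the roots of the denominator s^4 + 12s^3 + 67s^2 + 186s + 234 = 0.
No real roots exist; factor into two real quadratics: (s^2 + 6s + 18)(s^2 + 6s + 13) = 0.
Each quadratic gives a conjugate pair via the quadratic formula.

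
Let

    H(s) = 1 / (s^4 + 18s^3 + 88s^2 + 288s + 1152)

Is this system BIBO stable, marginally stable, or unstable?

marginally stable

The denominator s^4 + 18s^3 + 88s^2 + 288s + 1152 factors as (s^2 + 16)(s + 12)(s + 6), giving poles at s = ±4j, -12, -6.
Since the simple pole(s) at s = 4j, -4j lie on the jω-axis with none in the right half-plane, the system is marginally stable.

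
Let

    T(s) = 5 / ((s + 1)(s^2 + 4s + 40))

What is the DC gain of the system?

T(0) = 1/8 ≈ 0.1250

At s = 0 each factor (s + a) contributes a and each (s^2 + bs + c) contributes c.
T(0) = 5·1 / ((1) · (40)) = 5/40 = 1/8.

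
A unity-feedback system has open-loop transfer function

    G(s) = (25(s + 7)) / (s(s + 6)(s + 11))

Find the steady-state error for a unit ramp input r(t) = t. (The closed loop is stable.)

G(s) has one pole at the origin.
This is a Type 1 system. Kv = lim_{s→0} s·G(s) = 175/66.
e_ss = 1/Kv = 1/(175/66) = 66/175 ≈ 0.3771.

e_ss = 0.3771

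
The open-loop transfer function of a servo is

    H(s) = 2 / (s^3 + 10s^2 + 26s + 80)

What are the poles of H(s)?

s = -1 ± 3j, -8

The poles are the roots of the denominator s^3 + 10s^2 + 26s + 80 = 0.
Trying s = -8: the polynomial evaluates to 0, so (s + 8) is a factor.
Dividing out leaves s^2 + 2s + 10 = 0.
The quadratic formula then gives s = -1 ± 3j.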